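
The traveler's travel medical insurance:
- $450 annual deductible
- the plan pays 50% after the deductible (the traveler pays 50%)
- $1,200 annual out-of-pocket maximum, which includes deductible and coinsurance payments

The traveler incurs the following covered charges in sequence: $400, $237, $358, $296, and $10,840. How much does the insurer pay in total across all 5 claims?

$10,931

Bill 1, $400: all of it applies to the deductible. Traveler owes $400 (running OOP $400). Plan pays $400 − $400 = $0.
Bill 2, $237: $50 finishes the deductible; $187 goes to coinsurance; coinsurance $187 × 50% = $93.50. Traveler pays $143.50; OOP now $543.50. Insurer: $237 − $143.50 = $93.50.
Bill 3, $358: deductible met; 50% of $358 = $179. Traveler owes $179 (running OOP $722.50). Plan pays $358 − $179 = $179.
Bill 4, $296: deductible already satisfied, so traveler's share is 50% × $296 = $148. Cost to traveler: $148. OOP to date $870.50. Plan pays $296 − $148 = $148.
Bill 5, $10,840: deductible already satisfied, so traveler's share is 50% × $10,840 = $5,420. That would push OOP to $6,290.50, over the $1,200 cap, so traveler pays $1,200 − $870.50 = $329.50. Insurer: $10,840 − $329.50 = $10,510.50.
Insurer total: $0 + $93.50 + $179 + $148 + $10,510.50 = $10,931.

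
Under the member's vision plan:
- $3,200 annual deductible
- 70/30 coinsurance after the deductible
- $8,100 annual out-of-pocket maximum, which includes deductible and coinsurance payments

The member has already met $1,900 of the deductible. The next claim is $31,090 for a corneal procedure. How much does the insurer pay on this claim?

$24,890

Deductible still to meet: $3,200 − $1,900 = $1,300.
The remaining $29,790 (= $31,090 − $1,300) moves to coinsurance.
30% of $29,790 = $8,937 falls to the member.
Member responsibility before any cap: $1,300 + $8,937 = $10,237.
That would bring total out-of-pocket to $12,137, past the $8,100 cap. The member is capped at $8,100 − $1,900 = $6,200 on this claim.
The insurer covers the remainder: $31,090 − $6,200 = $24,890.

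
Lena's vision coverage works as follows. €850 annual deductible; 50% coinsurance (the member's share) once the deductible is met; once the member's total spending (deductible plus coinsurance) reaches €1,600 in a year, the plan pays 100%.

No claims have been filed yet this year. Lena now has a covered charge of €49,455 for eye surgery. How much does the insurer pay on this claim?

Nothing has been paid toward the €850 deductible, so the first €850 of this charge is applied there.
After the €850 deductible portion, €49,455 − €850 = €48,605 is subject to coinsurance.
Member's 50% share of €48,605 is €24,302.50.
So the member owes €850 + €24,302.50 = €25,152.50 before any cap.
Year-to-date out-of-pocket would reach €0 + €25,152.50 = €25,152.50, above the €1,600 maximum, so the member pays only €1,600 − €0 = €1,600.
Insurer pays the balance: €49,455 − €1,600 = €47,855.

€47,855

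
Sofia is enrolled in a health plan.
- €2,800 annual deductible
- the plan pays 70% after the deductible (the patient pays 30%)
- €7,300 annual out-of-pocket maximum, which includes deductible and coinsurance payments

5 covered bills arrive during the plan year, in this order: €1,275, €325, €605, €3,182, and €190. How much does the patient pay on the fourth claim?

€1,371.10

#1 (€1,275): all of it applies to the deductible. Patient pays €1,275; OOP now €1,275.
#2 (€325): entire amount goes to the deductible. Patient owes €325 (running OOP €1,600).
#3 (€605): fully absorbed by the deductible. Patient owes €605 (running OOP €2,205).
#4 (€3,182): €595 finishes the deductible; €2,587 goes to coinsurance; patient's 30% is €776.10. Patient owes €1,371.10 (running OOP €3,576.10).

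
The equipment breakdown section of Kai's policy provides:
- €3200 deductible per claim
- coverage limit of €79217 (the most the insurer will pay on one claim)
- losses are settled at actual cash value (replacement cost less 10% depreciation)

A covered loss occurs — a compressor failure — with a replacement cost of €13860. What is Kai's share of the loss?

Actual cash value after 10% depreciation: €13860 × 90% = €12474.
Subtract the deductible: €12474 − €3200 = €9274.
That's under the €79217 cap, so the insurer reimburses the full €9274.
Business owner's share is the uncovered remainder: €13860 − €9274 = €4586.

€4586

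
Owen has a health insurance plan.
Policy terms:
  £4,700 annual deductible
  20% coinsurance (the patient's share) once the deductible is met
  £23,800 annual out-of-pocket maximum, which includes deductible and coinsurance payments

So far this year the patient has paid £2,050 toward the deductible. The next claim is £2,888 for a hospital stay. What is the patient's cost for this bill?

Remaining deductible: £4,700 − £2,050 = £2,650.
After the £2,650 deductible portion, £2,888 − £2,650 = £238 is subject to coinsurance.
Coinsurance: £238 × 20% = £47.60.
Patient responsibility before any cap: £2,650 + £47.60 = £2,697.60.
Year-to-date out-of-pocket becomes £2,050 + £2,697.60 = £4,747.60, still under the £23,800 maximum, so no cap applies.

£2,697.60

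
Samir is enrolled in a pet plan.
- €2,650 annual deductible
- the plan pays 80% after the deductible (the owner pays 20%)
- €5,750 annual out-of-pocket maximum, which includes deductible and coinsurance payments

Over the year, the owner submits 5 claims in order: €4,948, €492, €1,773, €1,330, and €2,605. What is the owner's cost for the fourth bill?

Claim 1 — €4,948: deductible takes €2,650, €2,298 remains; 20% of €2,298 = €459.60. Owner owes €3,109.60 (running OOP €3,109.60).
Claim 2 — €492: deductible met; 20% of €492 = €98.40. Owner owes €98.40 (running OOP €3,208).
Claim 3 — €1,773: deductible met; 20% of €1,773 = €354.60. Cost to owner: €354.60. OOP to date €3,562.60.
Claim 4 — €1,330: deductible already satisfied, so owner's share is 20% × €1,330 = €266. Owner owes €266 (running OOP €3,828.60).

€266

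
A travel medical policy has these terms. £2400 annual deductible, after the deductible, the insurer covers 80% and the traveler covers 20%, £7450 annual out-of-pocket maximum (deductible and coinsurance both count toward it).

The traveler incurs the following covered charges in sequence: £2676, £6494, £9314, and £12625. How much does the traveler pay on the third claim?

Claim 1 (£2676): deductible takes £2400, £276 remains; coinsurance £276 × 20% = £55.20. Traveler owes £2455.20 (running OOP £2455.20).
Claim 2 (£6494): deductible met; 20% of £6494 = £1298.80. Traveler pays £1298.80; OOP now £3754.
Claim 3 (£9314): deductible already satisfied, so traveler's share is 20% × £9314 = £1862.80. Cost to traveler: £1862.80. OOP to date £5616.80.

£1862.80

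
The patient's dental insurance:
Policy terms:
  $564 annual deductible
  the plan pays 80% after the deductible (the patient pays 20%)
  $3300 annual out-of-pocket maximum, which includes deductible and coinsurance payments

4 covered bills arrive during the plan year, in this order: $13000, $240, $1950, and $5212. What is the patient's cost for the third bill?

Claim 1 ($13000): $564 to deductible, leaving $12436; 20% of $12436 = $2487.20. Patient owes $3051.20 (running OOP $3051.20).
Claim 2 ($240): 20% coinsurance on $240 = $48. Patient pays $48; OOP now $3099.20.
Claim 3 ($1950): deductible already satisfied, so patient's share is 20% × $1950 = $390. That would push OOP to $3489.20, over the $3300 cap, so patient pays $3300 − $3099.20 = $200.80.

$200.80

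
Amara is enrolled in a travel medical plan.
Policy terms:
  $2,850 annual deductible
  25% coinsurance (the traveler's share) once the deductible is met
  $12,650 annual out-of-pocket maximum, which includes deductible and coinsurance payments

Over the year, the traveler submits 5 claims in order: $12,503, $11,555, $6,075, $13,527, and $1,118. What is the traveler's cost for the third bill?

$1,518.75

Bill 1, $12,503: deductible takes $2,850, $9,653 remains; traveler's 25% is $2,413.25. Traveler owes $5,263.25 (running OOP $5,263.25).
Bill 2, $11,555: deductible met; 25% of $11,555 = $2,888.75. Cost to traveler: $2,888.75. OOP to date $8,152.
Bill 3, $6,075: 25% coinsurance on $6,075 = $1,518.75. Traveler owes $1,518.75 (running OOP $9,670.75).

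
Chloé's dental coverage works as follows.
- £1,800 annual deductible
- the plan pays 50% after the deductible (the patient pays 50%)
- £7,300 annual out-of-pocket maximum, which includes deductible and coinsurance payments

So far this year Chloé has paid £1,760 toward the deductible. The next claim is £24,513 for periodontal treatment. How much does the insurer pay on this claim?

Deductible still to meet: £1,800 − £1,760 = £40.
The remaining £24,473 (= £24,513 − £40) moves to coinsurance.
50% of £24,473 = £12,236.50 falls to the patient.
That puts the patient's cost at £40 + £12,236.50 = £12,276.50 before any cap.
Year-to-date out-of-pocket would reach £1,760 + £12,276.50 = £14,036.50, above the £7,300 maximum, so the patient pays only £7,300 − £1,760 = £5,540.
The insurer covers the remainder: £24,513 − £5,540 = £18,973.

£18,973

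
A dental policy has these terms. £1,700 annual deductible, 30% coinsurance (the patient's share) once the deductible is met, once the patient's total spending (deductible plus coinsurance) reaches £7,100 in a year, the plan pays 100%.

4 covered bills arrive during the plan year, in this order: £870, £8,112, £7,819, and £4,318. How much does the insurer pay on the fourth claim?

£3,448.30

#1 (£870): fully absorbed by the deductible. Patient pays £870; OOP now £870. Plan pays £870 − £870 = £0.
#2 (£8,112): deductible takes £830, £7,282 remains; coinsurance £7,282 × 30% = £2,184.60. Patient pays £3,014.60; OOP now £3,884.60. Insurer: £8,112 − £3,014.60 = £5,097.40.
#3 (£7,819): deductible met; 30% of £7,819 = £2,345.70. Patient owes £2,345.70 (running OOP £6,230.30). Insurer: £7,819 − £2,345.70 = £5,473.30.
#4 (£4,318): deductible met; 30% of £4,318 = £1,295.40. Adding that to £6,230.30 gives £7,525.70, past the £7,100 cap; patient pays only £7,100 − £6,230.30 = £869.70. Insurer: £4,318 − £869.70 = £3,448.30.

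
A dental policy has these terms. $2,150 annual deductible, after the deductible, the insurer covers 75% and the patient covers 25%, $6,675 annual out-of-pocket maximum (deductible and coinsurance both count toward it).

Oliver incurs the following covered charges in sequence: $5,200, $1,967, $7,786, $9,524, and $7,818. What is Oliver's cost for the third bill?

#1 ($5,200): deductible takes $2,150, $3,050 remains; 25% of $3,050 = $762.50. Patient owes $2,912.50 (running OOP $2,912.50).
#2 ($1,967): deductible met; 25% of $1,967 = $491.75. Patient owes $491.75 (running OOP $3,404.25).
#3 ($7,786): 25% coinsurance on $7,786 = $1,946.50. Patient owes $1,946.50 (running OOP $5,350.75).

$1,946.50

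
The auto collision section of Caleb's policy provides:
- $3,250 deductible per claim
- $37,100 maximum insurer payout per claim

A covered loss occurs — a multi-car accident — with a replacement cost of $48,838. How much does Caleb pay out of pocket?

Subtract the deductible: $48,838 − $3,250 = $45,588.
Since $45,588 > $37,100, the payout is capped at $37,100.
Out of pocket: $48,838 − $37,100 = $11,738.

$11,738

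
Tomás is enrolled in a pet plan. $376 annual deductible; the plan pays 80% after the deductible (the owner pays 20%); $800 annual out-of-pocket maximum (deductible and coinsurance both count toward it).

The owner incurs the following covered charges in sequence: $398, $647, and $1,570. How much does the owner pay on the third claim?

Bill 1, $398: deductible takes $376, $22 remains; 20% of $22 = $4.40. Owner pays $380.40; OOP now $380.40.
Bill 2, $647: deductible met; 20% of $647 = $129.40. Cost to owner: $129.40. OOP to date $509.80.
Bill 3, $1,570: deductible already satisfied, so owner's share is 20% × $1,570 = $314. Adding that to $509.80 gives $823.80, past the $800 cap; owner pays only $800 − $509.80 = $290.20.

$290.20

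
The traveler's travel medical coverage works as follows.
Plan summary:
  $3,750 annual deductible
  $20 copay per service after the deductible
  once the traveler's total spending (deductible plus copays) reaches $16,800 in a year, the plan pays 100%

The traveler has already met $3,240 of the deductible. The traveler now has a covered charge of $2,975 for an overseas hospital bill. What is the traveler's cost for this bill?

$3,240 of the $3,750 deductible is already met, leaving $510.
After the $510 deductible portion, $2,975 − $510 = $2,465 is subject to the copay.
Copay on this service: $20.
So the traveler owes $510 + $20 = $530 before any cap.
Year-to-date out-of-pocket becomes $3,240 + $530 = $3,770, still under the $16,800 maximum, so no cap applies.

$530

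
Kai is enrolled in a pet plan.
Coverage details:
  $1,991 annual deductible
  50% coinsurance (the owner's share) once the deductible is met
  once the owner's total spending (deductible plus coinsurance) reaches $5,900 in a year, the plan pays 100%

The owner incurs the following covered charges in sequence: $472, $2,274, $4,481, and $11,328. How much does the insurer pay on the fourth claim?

Bill 1, $472: entire amount goes to the deductible. Owner owes $472 (running OOP $472). Insurer: $472 − $472 = $0.
Bill 2, $2,274: deductible takes $1,519, $755 remains; coinsurance $755 × 50% = $377.50. Owner owes $1,896.50 (running OOP $2,368.50). Insurer: $2,274 − $1,896.50 = $377.50.
Bill 3, $4,481: deductible met; 50% of $4,481 = $2,240.50. Owner owes $2,240.50 (running OOP $4,609). Insurer: $4,481 − $2,240.50 = $2,240.50.
Bill 4, $11,328: deductible already satisfied, so owner's share is 50% × $11,328 = $5,664. That would push OOP to $10,273, over the $5,900 cap, so owner pays $5,900 − $4,609 = $1,291. Insurer: $11,328 − $1,291 = $10,037.

$10,037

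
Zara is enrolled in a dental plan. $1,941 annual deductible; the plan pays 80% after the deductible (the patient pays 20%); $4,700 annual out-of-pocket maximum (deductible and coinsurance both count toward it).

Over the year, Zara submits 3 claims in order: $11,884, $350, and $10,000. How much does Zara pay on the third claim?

Bill 1, $11,884: deductible takes $1,941, $9,943 remains; coinsurance $9,943 × 20% = $1,988.60. Cost to patient: $3,929.60. OOP to date $3,929.60.
Bill 2, $350: 20% coinsurance on $350 = $70. Patient pays $70; OOP now $3,999.60.
Bill 3, $10,000: 20% coinsurance on $10,000 = $2,000. OOP would hit $5,999.60 > $4,700, so the cap limits the patient to $4,700 − $3,999.60 = $700.40.

$700.40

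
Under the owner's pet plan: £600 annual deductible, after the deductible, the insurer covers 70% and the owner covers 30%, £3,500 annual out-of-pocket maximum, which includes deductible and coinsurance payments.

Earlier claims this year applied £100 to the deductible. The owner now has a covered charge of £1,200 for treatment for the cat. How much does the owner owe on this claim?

Deductible still to meet: £600 − £100 = £500.
After the £500 deductible portion, £1,200 − £500 = £700 is subject to coinsurance.
Coinsurance: £700 × 30% = £210.
That puts the owner's cost at £500 + £210 = £710 before any cap.
Total out-of-pocket so far would be £100 + £710 = £810, below the £3,500 cap — no reduction.

£710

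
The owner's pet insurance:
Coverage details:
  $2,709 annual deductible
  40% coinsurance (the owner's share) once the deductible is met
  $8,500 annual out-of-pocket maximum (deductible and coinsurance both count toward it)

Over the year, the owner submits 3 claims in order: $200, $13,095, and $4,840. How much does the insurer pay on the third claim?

Bill 1, $200: fully absorbed by the deductible. Owner pays $200; OOP now $200. Plan pays $200 − $200 = $0.
Bill 2, $13,095: $2,509 to deductible, leaving $10,586; 40% of $10,586 = $4,234.40. Cost to owner: $6,743.40. OOP to date $6,943.40. Plan pays $13,095 − $6,743.40 = $6,351.60.
Bill 3, $4,840: deductible already satisfied, so owner's share is 40% × $4,840 = $1,936. That would push OOP to $8,879.40, over the $8,500 cap, so owner pays $8,500 − $6,943.40 = $1,556.60. Insurer: $4,840 − $1,556.60 = $3,283.40.

$3,283.40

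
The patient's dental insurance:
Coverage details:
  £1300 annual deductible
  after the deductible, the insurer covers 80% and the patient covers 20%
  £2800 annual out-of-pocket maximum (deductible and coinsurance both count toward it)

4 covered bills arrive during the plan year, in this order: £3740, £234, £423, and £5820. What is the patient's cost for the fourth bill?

#1 (£3740): £1300 finishes the deductible; £2440 goes to coinsurance; patient's 20% is £488. Patient owes £1788 (running OOP £1788).
#2 (£234): 20% coinsurance on £234 = £46.80. Patient pays £46.80; OOP now £1834.80.
#3 (£423): deductible met; 20% of £423 = £84.60. Patient pays £84.60; OOP now £1919.40.
#4 (£5820): deductible already satisfied, so patient's share is 20% × £5820 = £1164. OOP would hit £3083.40 > £2800, so the cap limits the patient to £2800 − £1919.40 = £880.60.

£880.60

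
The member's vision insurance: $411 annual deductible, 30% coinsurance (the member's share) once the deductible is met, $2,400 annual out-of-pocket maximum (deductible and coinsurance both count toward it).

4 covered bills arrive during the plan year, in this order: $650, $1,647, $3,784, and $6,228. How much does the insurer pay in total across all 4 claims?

$9,909

Bill 1, $650: $411 finishes the deductible; $239 goes to coinsurance; coinsurance $239 × 30% = $71.70. Cost to member: $482.70. OOP to date $482.70. Insurer: $650 − $482.70 = $167.30.
Bill 2, $1,647: 30% coinsurance on $1,647 = $494.10. Cost to member: $494.10. OOP to date $976.80. Insurer: $1,647 − $494.10 = $1,152.90.
Bill 3, $3,784: deductible met; 30% of $3,784 = $1,135.20. Cost to member: $1,135.20. OOP to date $2,112. Insurer: $3,784 − $1,135.20 = $2,648.80.
Bill 4, $6,228: 30% coinsurance on $6,228 = $1,868.40. That would push OOP to $3,980.40, over the $2,400 cap, so member pays $2,400 − $2,112 = $288. Insurer: $6,228 − $288 = $5,940.
Insurer total = bills − member's total = $12,309 − $2,400 = $9,909.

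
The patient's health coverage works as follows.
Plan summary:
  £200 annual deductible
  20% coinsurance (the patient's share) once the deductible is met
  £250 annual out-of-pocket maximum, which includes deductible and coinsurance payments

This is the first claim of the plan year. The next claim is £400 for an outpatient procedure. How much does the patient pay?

£240

The full £200 deductible is still open; £200 of this bill applies to it.
The remaining £200 (= £400 − £200) moves to coinsurance.
Patient's 20% share of £200 is £40.
That puts the patient's cost at £200 + £40 = £240 before any cap.
Total out-of-pocket so far would be £0 + £240 = £240, below the £250 cap — no reduction.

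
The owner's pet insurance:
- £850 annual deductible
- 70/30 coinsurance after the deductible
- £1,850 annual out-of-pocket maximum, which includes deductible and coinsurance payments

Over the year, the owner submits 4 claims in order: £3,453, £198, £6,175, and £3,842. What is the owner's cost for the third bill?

£159.70

Claim 1 — £3,453: £850 finishes the deductible; £2,603 goes to coinsurance; coinsurance £2,603 × 30% = £780.90. Owner owes £1,630.90 (running OOP £1,630.90).
Claim 2 — £198: 30% coinsurance on £198 = £59.40. Owner pays £59.40; OOP now £1,690.30.
Claim 3 — £6,175: 30% coinsurance on £6,175 = £1,852.50. That would push OOP to £3,542.80, over the £1,850 cap, so owner pays £1,850 − £1,690.30 = £159.70.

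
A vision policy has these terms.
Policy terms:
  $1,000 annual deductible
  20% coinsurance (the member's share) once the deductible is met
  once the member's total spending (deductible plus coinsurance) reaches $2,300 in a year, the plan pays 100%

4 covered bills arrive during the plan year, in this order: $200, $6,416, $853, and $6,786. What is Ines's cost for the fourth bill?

$6.20

Claim 1 — $200: entire amount goes to the deductible. Member owes $200 (running OOP $200).
Claim 2 — $6,416: $800 to deductible, leaving $5,616; member's 20% is $1,123.20. Cost to member: $1,923.20. OOP to date $2,123.20.
Claim 3 — $853: deductible met; 20% of $853 = $170.60. Cost to member: $170.60. OOP to date $2,293.80.
Claim 4 — $6,786: deductible met; 20% of $6,786 = $1,357.20. Adding that to $2,293.80 gives $3,651, past the $2,300 cap; member pays only $2,300 − $2,293.80 = $6.20.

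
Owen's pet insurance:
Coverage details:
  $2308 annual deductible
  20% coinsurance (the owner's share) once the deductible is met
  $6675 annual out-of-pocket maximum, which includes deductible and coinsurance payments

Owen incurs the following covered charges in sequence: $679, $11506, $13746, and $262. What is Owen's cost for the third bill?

#1 ($679): entire amount goes to the deductible. Owner pays $679; OOP now $679.
#2 ($11506): $1629 to deductible, leaving $9877; owner's 20% is $1975.40. Cost to owner: $3604.40. OOP to date $4283.40.
#3 ($13746): deductible met; 20% of $13746 = $2749.20. That would push OOP to $7032.60, over the $6675 cap, so owner pays $6675 − $4283.40 = $2391.60.

$2391.60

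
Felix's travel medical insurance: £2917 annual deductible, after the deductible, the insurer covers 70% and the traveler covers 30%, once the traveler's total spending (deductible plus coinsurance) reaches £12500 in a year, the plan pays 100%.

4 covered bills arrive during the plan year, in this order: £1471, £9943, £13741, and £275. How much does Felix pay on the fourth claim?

Claim 1 (£1471): fully absorbed by the deductible. Cost to traveler: £1471. OOP to date £1471.
Claim 2 (£9943): deductible takes £1446, £8497 remains; 30% of £8497 = £2549.10. Traveler owes £3995.10 (running OOP £5466.10).
Claim 3 (£13741): 30% coinsurance on £13741 = £4122.30. Traveler owes £4122.30 (running OOP £9588.40).
Claim 4 (£275): deductible met; 30% of £275 = £82.50. Cost to traveler: £82.50. OOP to date £9670.90.

£82.50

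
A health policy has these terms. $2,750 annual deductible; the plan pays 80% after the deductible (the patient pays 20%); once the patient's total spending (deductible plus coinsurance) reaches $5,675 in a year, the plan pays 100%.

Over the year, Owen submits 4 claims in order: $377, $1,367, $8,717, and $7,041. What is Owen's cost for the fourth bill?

$1,382.80

#1 ($377): fully absorbed by the deductible. Patient owes $377 (running OOP $377).
#2 ($1,367): all of it applies to the deductible. Cost to patient: $1,367. OOP to date $1,744.
#3 ($8,717): $1,006 to deductible, leaving $7,711; 20% of $7,711 = $1,542.20. Patient owes $2,548.20 (running OOP $4,292.20).
#4 ($7,041): deductible already satisfied, so patient's share is 20% × $7,041 = $1,408.20. Adding that to $4,292.20 gives $5,700.40, past the $5,675 cap; patient pays only $5,675 − $4,292.20 = $1,382.80.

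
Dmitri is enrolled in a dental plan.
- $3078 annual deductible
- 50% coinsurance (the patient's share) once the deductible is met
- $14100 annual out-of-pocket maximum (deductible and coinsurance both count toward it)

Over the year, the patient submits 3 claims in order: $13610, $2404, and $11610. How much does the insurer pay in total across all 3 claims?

#1 ($13610): $3078 finishes the deductible; $10532 goes to coinsurance; patient's 50% is $5266. Patient owes $8344 (running OOP $8344). Insurer: $13610 − $8344 = $5266.
#2 ($2404): deductible met; 50% of $2404 = $1202. Patient pays $1202; OOP now $9546. Insurer: $2404 − $1202 = $1202.
#3 ($11610): deductible already satisfied, so patient's share is 50% × $11610 = $5805. That would push OOP to $15351, over the $14100 cap, so patient pays $14100 − $9546 = $4554. Plan pays $11610 − $4554 = $7056.
Insurer total: $5266 + $1202 + $7056 = $13524.

$13524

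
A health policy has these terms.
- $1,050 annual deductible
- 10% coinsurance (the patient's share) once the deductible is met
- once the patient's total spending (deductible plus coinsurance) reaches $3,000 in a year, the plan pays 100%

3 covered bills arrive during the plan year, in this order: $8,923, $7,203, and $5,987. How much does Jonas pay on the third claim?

#1 ($8,923): deductible takes $1,050, $7,873 remains; patient's 10% is $787.30. Patient pays $1,837.30; OOP now $1,837.30.
#2 ($7,203): 10% coinsurance on $7,203 = $720.30. Patient pays $720.30; OOP now $2,557.60.
#3 ($5,987): deductible already satisfied, so patient's share is 10% × $5,987 = $598.70. That would push OOP to $3,156.30, over the $3,000 cap, so patient pays $3,000 − $2,557.60 = $442.40.

$442.40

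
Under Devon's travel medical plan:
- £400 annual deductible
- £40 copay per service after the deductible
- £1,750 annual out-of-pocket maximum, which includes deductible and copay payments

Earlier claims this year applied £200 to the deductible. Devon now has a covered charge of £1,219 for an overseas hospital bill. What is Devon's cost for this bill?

Remaining deductible: £400 − £200 = £200.
That leaves £1,219 − £200 = £1,019 for the copay.
Copay on this service: £40.
So the traveler owes £200 + £40 = £240 before any cap.
Year-to-date out-of-pocket becomes £200 + £240 = £440, still under the £1,750 maximum, so no cap applies.

£240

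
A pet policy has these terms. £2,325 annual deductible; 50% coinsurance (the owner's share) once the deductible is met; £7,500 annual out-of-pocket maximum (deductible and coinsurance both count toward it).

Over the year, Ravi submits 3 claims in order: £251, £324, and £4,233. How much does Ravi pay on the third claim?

£2,991.50

#1 (£251): all of it applies to the deductible. Owner pays £251; OOP now £251.
#2 (£324): all of it applies to the deductible. Cost to owner: £324. OOP to date £575.
#3 (£4,233): deductible takes £1,750, £2,483 remains; 50% of £2,483 = £1,241.50. Owner pays £2,991.50; OOP now £3,566.50.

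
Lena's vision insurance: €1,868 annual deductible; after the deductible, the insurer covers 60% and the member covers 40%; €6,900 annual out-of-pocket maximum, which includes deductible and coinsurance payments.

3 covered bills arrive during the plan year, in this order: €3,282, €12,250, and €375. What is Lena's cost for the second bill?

€4,466.40

Bill 1, €3,282: deductible takes €1,868, €1,414 remains; 40% of €1,414 = €565.60. Member pays €2,433.60; OOP now €2,433.60.
Bill 2, €12,250: 40% coinsurance on €12,250 = €4,900. OOP would hit €7,333.60 > €6,900, so the cap limits the member to €6,900 − €2,433.60 = €4,466.40.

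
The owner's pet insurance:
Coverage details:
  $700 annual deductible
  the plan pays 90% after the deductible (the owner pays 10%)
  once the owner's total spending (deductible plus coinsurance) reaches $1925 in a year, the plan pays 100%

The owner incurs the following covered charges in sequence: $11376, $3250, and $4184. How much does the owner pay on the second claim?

Bill 1, $11376: $700 to deductible, leaving $10676; owner's 10% is $1067.60. Owner pays $1767.60; OOP now $1767.60.
Bill 2, $3250: deductible already satisfied, so owner's share is 10% × $3250 = $325. Adding that to $1767.60 gives $2092.60, past the $1925 cap; owner pays only $1925 − $1767.60 = $157.40.

$157.40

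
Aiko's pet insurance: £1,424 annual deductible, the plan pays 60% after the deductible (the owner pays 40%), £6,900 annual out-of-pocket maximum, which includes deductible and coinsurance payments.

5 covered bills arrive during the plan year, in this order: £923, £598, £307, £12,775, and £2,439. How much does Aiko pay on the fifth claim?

£204.40

Claim 1 — £923: entire amount goes to the deductible. Owner pays £923; OOP now £923.
Claim 2 — £598: £501 finishes the deductible; £97 goes to coinsurance; coinsurance £97 × 40% = £38.80. Owner pays £539.80; OOP now £1,462.80.
Claim 3 — £307: deductible already satisfied, so owner's share is 40% × £307 = £122.80. Owner owes £122.80 (running OOP £1,585.60).
Claim 4 — £12,775: 40% coinsurance on £12,775 = £5,110. Cost to owner: £5,110. OOP to date £6,695.60.
Claim 5 — £2,439: deductible met; 40% of £2,439 = £975.60. OOP would hit £7,671.20 > £6,900, so the cap limits the owner to £6,900 − £6,695.60 = £204.40.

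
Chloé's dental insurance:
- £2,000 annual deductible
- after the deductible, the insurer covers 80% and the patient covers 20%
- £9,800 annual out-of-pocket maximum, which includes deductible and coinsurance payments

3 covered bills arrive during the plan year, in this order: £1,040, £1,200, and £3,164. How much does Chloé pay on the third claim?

£632.80

#1 (£1,040): fully absorbed by the deductible. Cost to patient: £1,040. OOP to date £1,040.
#2 (£1,200): £960 finishes the deductible; £240 goes to coinsurance; 20% of £240 = £48. Cost to patient: £1,008. OOP to date £2,048.
#3 (£3,164): 20% coinsurance on £3,164 = £632.80. Patient pays £632.80; OOP now £2,680.80.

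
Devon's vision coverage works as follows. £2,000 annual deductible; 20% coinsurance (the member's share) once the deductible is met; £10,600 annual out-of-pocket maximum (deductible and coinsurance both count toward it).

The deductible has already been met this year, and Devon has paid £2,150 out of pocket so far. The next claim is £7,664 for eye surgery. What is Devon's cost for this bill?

The deductible is already satisfied, so the full bill goes to coinsurance.
Coinsurance: £7,664 × 20% = £1,532.80.
Total out-of-pocket so far would be £2,150 + £1,532.80 = £3,682.80, below the £10,600 cap — no reduction.

£1,532.80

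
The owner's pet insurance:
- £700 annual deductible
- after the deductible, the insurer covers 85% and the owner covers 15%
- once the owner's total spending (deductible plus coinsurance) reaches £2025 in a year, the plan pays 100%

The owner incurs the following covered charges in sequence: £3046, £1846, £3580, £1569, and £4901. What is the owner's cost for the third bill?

£537

Bill 1, £3046: deductible takes £700, £2346 remains; owner's 15% is £351.90. Owner owes £1051.90 (running OOP £1051.90).
Bill 2, £1846: deductible met; 15% of £1846 = £276.90. Cost to owner: £276.90. OOP to date £1328.80.
Bill 3, £3580: deductible met; 15% of £3580 = £537. Owner pays £537; OOP now £1865.80.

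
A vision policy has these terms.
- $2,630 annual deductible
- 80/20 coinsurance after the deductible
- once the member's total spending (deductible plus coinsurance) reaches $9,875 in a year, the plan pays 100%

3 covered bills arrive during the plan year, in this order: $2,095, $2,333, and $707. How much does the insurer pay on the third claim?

$565.60

Claim 1 ($2,095): all of it applies to the deductible. Member pays $2,095; OOP now $2,095. Plan pays $2,095 − $2,095 = $0.
Claim 2 ($2,333): $535 finishes the deductible; $1,798 goes to coinsurance; coinsurance $1,798 × 20% = $359.60. Member pays $894.60; OOP now $2,989.60. Plan pays $2,333 − $894.60 = $1,438.40.
Claim 3 ($707): deductible met; 20% of $707 = $141.40. Member pays $141.40; OOP now $3,131. Plan pays $707 − $141.40 = $565.60.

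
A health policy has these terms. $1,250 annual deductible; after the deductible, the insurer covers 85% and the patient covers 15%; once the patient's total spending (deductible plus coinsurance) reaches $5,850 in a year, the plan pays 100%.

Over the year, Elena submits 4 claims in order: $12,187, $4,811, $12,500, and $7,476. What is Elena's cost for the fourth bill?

$362.80

Bill 1, $12,187: $1,250 to deductible, leaving $10,937; coinsurance $10,937 × 15% = $1,640.55. Patient owes $2,890.55 (running OOP $2,890.55).
Bill 2, $4,811: 15% coinsurance on $4,811 = $721.65. Cost to patient: $721.65. OOP to date $3,612.20.
Bill 3, $12,500: deductible met; 15% of $12,500 = $1,875. Patient pays $1,875; OOP now $5,487.20.
Bill 4, $7,476: deductible already satisfied, so patient's share is 15% × $7,476 = $1,121.40. That would push OOP to $6,608.60, over the $5,850 cap, so patient pays $5,850 − $5,487.20 = $362.80.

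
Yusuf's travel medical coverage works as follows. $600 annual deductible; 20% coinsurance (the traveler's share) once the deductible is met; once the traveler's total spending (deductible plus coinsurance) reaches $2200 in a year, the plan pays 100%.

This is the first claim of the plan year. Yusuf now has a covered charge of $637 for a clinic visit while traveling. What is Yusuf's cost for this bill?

$607.40

Nothing has been paid toward the $600 deductible, so the first $600 of this charge is applied there.
The remaining $37 (= $637 − $600) moves to coinsurance.
20% of $37 = $7.40 falls to the traveler.
That puts the traveler's cost at $600 + $7.40 = $607.40 before any cap.
Total out-of-pocket so far would be $0 + $607.40 = $607.40, below the $2200 cap — no reduction.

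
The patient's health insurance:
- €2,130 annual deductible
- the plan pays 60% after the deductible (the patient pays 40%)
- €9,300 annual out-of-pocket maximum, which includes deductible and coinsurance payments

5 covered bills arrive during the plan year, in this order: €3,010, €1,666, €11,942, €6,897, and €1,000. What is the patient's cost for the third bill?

€4,776.80

#1 (€3,010): deductible takes €2,130, €880 remains; patient's 40% is €352. Patient owes €2,482 (running OOP €2,482).
#2 (€1,666): deductible met; 40% of €1,666 = €666.40. Patient pays €666.40; OOP now €3,148.40.
#3 (€11,942): deductible already satisfied, so patient's share is 40% × €11,942 = €4,776.80. Patient pays €4,776.80; OOP now €7,925.20.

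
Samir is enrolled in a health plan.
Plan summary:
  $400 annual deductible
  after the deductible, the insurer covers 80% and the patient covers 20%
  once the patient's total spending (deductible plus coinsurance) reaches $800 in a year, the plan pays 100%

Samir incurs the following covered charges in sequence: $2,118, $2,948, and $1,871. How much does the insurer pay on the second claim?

Bill 1, $2,118: deductible takes $400, $1,718 remains; coinsurance $1,718 × 20% = $343.60. Patient pays $743.60; OOP now $743.60. Plan pays $2,118 − $743.60 = $1,374.40.
Bill 2, $2,948: 20% coinsurance on $2,948 = $589.60. Adding that to $743.60 gives $1,333.20, past the $800 cap; patient pays only $800 − $743.60 = $56.40. Insurer: $2,948 − $56.40 = $2,891.60.

$2,891.60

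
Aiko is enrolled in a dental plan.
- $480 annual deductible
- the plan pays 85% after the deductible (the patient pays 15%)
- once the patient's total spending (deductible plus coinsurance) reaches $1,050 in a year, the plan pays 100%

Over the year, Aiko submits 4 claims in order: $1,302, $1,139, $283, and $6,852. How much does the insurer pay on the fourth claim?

Claim 1 — $1,302: deductible takes $480, $822 remains; 15% of $822 = $123.30. Patient owes $603.30 (running OOP $603.30). Plan pays $1,302 − $603.30 = $698.70.
Claim 2 — $1,139: 15% coinsurance on $1,139 = $170.85. Patient owes $170.85 (running OOP $774.15). Plan pays $1,139 − $170.85 = $968.15.
Claim 3 — $283: deductible met; 15% of $283 = $42.45. Patient owes $42.45 (running OOP $816.60). Insurer: $283 − $42.45 = $240.55.
Claim 4 — $6,852: 15% coinsurance on $6,852 = $1,027.80. That would push OOP to $1,844.40, over the $1,050 cap, so patient pays $1,050 − $816.60 = $233.40. Insurer: $6,852 − $233.40 = $6,618.60.

$6,618.60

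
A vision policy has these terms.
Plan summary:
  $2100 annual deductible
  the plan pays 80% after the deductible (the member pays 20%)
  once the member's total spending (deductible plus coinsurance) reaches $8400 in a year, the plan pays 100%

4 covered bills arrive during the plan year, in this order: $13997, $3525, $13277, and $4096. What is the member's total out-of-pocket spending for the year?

$8400

Bill 1, $13997: $2100 finishes the deductible; $11897 goes to coinsurance; 20% of $11897 = $2379.40. Cost to member: $4479.40. OOP to date $4479.40.
Bill 2, $3525: deductible met; 20% of $3525 = $705. Cost to member: $705. OOP to date $5184.40.
Bill 3, $13277: 20% coinsurance on $13277 = $2655.40. Member owes $2655.40 (running OOP $7839.80).
Bill 4, $4096: 20% coinsurance on $4096 = $819.20. Adding that to $7839.80 gives $8659, past the $8400 cap; member pays only $8400 − $7839.80 = $560.20.
Total paid by the member: $4479.40 + $705 + $2655.40 + $560.20 = $8400.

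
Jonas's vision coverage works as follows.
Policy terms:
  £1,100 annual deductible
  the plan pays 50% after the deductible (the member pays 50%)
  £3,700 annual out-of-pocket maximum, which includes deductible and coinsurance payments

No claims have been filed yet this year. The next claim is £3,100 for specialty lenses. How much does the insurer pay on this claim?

£1,000

The full £1,100 deductible is still open; £1,100 of this bill applies to it.
After the £1,100 deductible portion, £3,100 − £1,100 = £2,000 is subject to coinsurance.
Coinsurance: £2,000 × 50% = £1,000.
That puts the member's cost at £1,100 + £1,000 = £2,100 before any cap.
Total out-of-pocket so far would be £0 + £2,100 = £2,100, below the £3,700 cap — no reduction.
The plan picks up £3,100 − £2,100 = £1,000.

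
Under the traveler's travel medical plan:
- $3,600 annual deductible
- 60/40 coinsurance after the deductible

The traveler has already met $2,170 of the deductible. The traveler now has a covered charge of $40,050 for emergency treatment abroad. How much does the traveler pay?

Deductible still to meet: $3,600 − $2,170 = $1,430.
That leaves $40,050 − $1,430 = $38,620 for coinsurance.
Traveler's 40% share of $38,620 is $15,448.
Traveler responsibility: $1,430 + $15,448 = $16,878.

$16,878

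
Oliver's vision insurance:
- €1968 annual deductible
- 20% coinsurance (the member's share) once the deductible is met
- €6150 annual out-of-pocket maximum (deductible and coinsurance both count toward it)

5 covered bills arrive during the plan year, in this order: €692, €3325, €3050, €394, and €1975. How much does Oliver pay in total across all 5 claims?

Claim 1 — €692: all of it applies to the deductible. Member owes €692 (running OOP €692).
Claim 2 — €3325: deductible takes €1276, €2049 remains; coinsurance €2049 × 20% = €409.80. Member pays €1685.80; OOP now €2377.80.
Claim 3 — €3050: 20% coinsurance on €3050 = €610. Member owes €610 (running OOP €2987.80).
Claim 4 — €394: deductible met; 20% of €394 = €78.80. Member owes €78.80 (running OOP €3066.60).
Claim 5 — €1975: 20% coinsurance on €1975 = €395. Member pays €395; OOP now €3461.60.
Total paid by the member: €692 + €1685.80 + €610 + €78.80 + €395 = €3461.60.

€3461.60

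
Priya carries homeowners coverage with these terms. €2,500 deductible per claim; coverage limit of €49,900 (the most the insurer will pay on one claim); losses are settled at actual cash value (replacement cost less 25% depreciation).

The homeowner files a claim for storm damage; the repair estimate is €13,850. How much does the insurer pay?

€7,887.50

Depreciate 25%: the covered value is €13,850 × 0.75 = €10,387.50.
Less the €2,500 deductible: €10,387.50 − €2,500 = €7,887.50.
That's under the €49,900 cap, so the insurer reimburses the full €7,887.50.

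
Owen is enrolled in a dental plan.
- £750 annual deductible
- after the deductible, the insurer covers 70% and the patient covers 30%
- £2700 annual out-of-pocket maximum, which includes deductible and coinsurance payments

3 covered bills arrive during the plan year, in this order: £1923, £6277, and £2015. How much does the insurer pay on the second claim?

£4678.90

Bill 1, £1923: deductible takes £750, £1173 remains; 30% of £1173 = £351.90. Cost to patient: £1101.90. OOP to date £1101.90. Insurer: £1923 − £1101.90 = £821.10.
Bill 2, £6277: 30% coinsurance on £6277 = £1883.10. OOP would hit £2985 > £2700, so the cap limits the patient to £2700 − £1101.90 = £1598.10. Plan pays £6277 − £1598.10 = £4678.90.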